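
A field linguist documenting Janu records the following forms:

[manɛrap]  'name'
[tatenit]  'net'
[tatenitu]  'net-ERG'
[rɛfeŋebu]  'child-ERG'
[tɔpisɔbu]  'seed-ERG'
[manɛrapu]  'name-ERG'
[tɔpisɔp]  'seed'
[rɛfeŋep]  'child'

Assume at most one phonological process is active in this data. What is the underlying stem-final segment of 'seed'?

/b/

The root 'seed' surfaces as [tɔpisɔp] and [tɔpisɔbu], with a stem-final [p] ~ [b] alternation.
The stem 'name' ([manɛrap], [manɛrapu]) shows [p] unchanged in both environments, so [p] cannot be basic with [b] derived before the ERG suffix.
So /b/ is underlying, and a rule of word-final obstruent devoicing — voiced obstruents become voiceless word-finally — gives [p].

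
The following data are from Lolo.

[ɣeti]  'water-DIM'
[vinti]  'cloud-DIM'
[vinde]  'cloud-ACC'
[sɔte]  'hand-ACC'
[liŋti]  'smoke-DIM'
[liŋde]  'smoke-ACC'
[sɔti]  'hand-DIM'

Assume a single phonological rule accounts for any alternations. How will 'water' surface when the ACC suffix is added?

[ɣete]

The ACC morpheme has two allomorphs, [-de] and [-te].
The DIM suffix, which begins with [t], is invariant after every stem; so [t] is not altered by any rule here.
So the underlying form is /-de/, and voiced stops become voiceless after a vowel.
After 'water', which ends in a vowel, the suffix surfaces as [-te], giving [ɣete].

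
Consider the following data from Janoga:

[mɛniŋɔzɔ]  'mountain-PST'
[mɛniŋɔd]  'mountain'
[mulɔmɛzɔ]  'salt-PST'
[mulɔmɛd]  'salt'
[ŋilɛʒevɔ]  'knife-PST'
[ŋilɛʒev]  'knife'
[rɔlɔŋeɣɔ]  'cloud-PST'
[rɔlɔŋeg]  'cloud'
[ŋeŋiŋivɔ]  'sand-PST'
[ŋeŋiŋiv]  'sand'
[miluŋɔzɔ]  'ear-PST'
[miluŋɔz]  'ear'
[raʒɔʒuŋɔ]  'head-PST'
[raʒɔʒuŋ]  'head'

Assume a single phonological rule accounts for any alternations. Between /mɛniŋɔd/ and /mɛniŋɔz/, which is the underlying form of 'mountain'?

/mɛniŋɔd/

'mountain' shows [z] ~ [d] at the end of the stem ([mɛniŋɔzɔ] vs [mɛniŋɔd]).
If /z/ were underlying and a rule turned it into [d] in isolation, 'ear' would also alternate; but it has [z] in both [miluŋɔzɔ] and [miluŋɔz].
Therefore /d/ is basic and [z] is derived by intervocalic spirantization (voiced stops become fricatives between vowels).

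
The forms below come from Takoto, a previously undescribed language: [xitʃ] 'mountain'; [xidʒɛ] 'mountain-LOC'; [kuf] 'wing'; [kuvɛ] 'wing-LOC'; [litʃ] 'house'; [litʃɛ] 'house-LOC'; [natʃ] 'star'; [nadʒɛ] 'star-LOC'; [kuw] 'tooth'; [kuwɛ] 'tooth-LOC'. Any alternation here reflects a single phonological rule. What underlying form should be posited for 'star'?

/nadʒ/

The root 'star' surfaces as [natʃ] and [nadʒɛ], with a stem-final [tʃ] ~ [dʒ] alternation.
If /tʃ/ were underlying and a rule turned it into [dʒ] before the LOC suffix, 'house' would also alternate; but it has [tʃ] in both [litʃ] and [litʃɛ].
So /dʒ/ is underlying, and a rule of word-final obstruent devoicing — voiced obstruents become voiceless word-finally — gives [tʃ].
Hence 'star' is /nadʒ/ underlyingly.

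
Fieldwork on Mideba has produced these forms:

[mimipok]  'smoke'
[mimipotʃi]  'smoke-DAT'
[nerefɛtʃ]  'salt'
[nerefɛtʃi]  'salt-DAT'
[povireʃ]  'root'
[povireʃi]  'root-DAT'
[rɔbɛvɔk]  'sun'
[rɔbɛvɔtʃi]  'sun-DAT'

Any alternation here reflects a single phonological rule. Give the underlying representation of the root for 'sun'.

/rɔbɛvɔk/

In [rɔbɛvɔk] and [rɔbɛvɔtʃi] the final segment of 'sun' alternates: [k] ~ [tʃ].
The stem 'salt' ([nerefɛtʃ], [nerefɛtʃi]) shows [tʃ] unchanged in both environments, so [tʃ] cannot be basic with [k] derived in isolation.
Therefore /k/ is basic and [tʃ] is derived by palatalization before a front vowel (/k/ becomes palato-alveolar [tʃ] before a front vowel).
The underlying form of 'sun' is therefore /rɔbɛvɔk/.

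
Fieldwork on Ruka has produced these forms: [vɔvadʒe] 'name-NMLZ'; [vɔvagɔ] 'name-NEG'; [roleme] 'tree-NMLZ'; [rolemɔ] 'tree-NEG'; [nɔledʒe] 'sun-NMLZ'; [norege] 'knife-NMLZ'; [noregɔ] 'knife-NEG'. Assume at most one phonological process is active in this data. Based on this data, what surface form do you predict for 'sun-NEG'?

The root 'name' surfaces as [vɔvadʒe] and [vɔvagɔ], with a stem-final [dʒ] ~ [g] alternation.
The stem 'knife' ([norege], [noregɔ]) shows [g] unchanged in both environments, so [g] cannot be basic with [dʒ] derived before the NMLZ suffix.
The underlying segment must be /dʒ/; palato-alveolar /dʒ/ becomes [g] when no front vowel follows, yielding [g] there.
The one attested form of 'sun', [nɔledʒe], shows underlying /nɔledʒ/. Applying the same rule when no front vowel follows gives [nɔlegɔ].

[nɔlegɔ]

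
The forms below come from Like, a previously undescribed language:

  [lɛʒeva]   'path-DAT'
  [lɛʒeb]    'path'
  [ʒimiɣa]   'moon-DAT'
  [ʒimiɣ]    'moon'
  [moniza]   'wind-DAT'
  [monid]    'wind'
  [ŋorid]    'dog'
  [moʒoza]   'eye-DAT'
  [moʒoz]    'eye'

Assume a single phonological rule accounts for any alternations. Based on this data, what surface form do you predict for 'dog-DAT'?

[ŋoriza]

'wind' shows [z] ~ [d] at the end of the stem ([moniza] vs [monid]).
But 'eye' keeps [z] in both environments ([moʒoza], [moʒoz]), so there is no rule changing /z/ to [d] in isolation.
The underlying segment must be /d/; voiced stops become fricatives between vowels, yielding [z] there.
The one attested form of 'dog', [ŋorid], shows underlying /ŋorid/. Applying the same rule between vowels gives [ŋoriza].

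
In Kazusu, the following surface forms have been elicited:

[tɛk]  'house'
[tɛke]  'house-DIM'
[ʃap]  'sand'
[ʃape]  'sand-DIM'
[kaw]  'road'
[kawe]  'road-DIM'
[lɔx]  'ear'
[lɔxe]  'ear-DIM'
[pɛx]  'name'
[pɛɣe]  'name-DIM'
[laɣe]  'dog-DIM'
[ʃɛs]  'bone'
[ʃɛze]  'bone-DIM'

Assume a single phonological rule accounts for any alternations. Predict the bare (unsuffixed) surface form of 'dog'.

The root 'name' surfaces as [pɛx] and [pɛɣe], with a stem-final [x] ~ [ɣ] alternation.
The stem 'ear' ([lɔx], [lɔxe]) shows [x] unchanged in both environments, so [x] cannot be basic with [ɣ] derived before the DIM suffix.
So /ɣ/ is underlying, and a rule of word-final obstruent devoicing — voiced obstruents become voiceless word-finally — gives [x].
The one attested form of 'dog', [laɣe], shows underlying /laɣ/. Applying the same rule word-finally gives [lax].

[lax]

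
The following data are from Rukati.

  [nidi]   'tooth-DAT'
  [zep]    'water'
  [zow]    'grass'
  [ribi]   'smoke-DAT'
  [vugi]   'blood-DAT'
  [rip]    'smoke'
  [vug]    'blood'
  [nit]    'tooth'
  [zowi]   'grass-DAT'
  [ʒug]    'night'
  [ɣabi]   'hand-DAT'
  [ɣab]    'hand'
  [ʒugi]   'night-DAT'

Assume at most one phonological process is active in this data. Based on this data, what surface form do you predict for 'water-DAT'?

[zebi]

In [ribi] and [rip] the final segment of 'smoke' alternates: [b] ~ [p].
The stem 'hand' ([ɣabi], [ɣab]) shows [b] unchanged in both environments, so [b] cannot be basic with [p] derived in isolation.
The alternation reflects intervocalic voicing: voiceless stops become voiced between vowels. /p/ is underlying.
From [zep] the stem 'water' is /zep/; between vowels this yields [zebi].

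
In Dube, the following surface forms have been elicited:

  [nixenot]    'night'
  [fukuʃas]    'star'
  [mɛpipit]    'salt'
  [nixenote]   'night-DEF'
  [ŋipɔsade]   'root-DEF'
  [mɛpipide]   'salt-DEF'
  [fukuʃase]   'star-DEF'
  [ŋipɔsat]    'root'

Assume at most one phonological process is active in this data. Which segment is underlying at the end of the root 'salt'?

/d/

In [mɛpipit] and [mɛpipide] the final segment of 'salt' alternates: [t] ~ [d].
Compare 'night', with invariant [t] in [nixenot] and [nixenote]: an analysis with underlying /t/ and a rule producing [d] before the DEF suffix would wrongly predict alternation here too.
Therefore /d/ is basic and [t] is derived by word-final obstruent devoicing (voiced obstruents become voiceless word-finally).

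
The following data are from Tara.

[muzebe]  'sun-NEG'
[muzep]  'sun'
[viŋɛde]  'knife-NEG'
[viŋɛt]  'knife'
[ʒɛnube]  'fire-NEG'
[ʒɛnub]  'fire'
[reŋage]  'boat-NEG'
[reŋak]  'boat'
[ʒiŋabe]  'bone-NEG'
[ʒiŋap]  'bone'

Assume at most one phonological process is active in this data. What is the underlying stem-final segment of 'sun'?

/p/

In [muzebe] and [muzep] the final segment of 'sun' alternates: [b] ~ [p].
If /b/ were underlying and a rule turned it into [p] in isolation, 'fire' would also alternate; but it has [b] in both [ʒɛnube] and [ʒɛnub].
The underlying segment must be /p/; voiceless stops become voiced between vowels, yielding [b] there.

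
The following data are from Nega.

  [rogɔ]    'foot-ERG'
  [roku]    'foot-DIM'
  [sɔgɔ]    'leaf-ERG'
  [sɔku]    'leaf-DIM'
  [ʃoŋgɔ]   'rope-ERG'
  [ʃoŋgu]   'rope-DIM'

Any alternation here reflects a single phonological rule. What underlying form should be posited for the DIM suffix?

The DIM morpheme has two allomorphs, [-gu] and [-ku].
By contrast the ERG suffix keeps its initial [g] throughout — that segment must be underlying.
The DIM suffix is therefore /-ku/ underlyingly, with post-nasal voicing: voiceless stops become voiced after a nasal.

/-ku/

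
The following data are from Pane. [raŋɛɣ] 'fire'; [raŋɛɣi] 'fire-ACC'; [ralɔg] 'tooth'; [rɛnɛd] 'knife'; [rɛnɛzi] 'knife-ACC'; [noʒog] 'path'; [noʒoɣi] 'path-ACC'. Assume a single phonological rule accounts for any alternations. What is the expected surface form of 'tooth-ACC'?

[ralɔɣi]

'path' shows [g] ~ [ɣ] at the end of the stem ([noʒog] vs [noʒoɣi]).
Compare 'fire', with invariant [ɣ] in [raŋɛɣ] and [raŋɛɣi]: an analysis with underlying /ɣ/ and a rule producing [g] in isolation would wrongly predict alternation here too.
So /g/ is underlying, and a rule of intervocalic spirantization — voiced stops become fricatives between vowels — gives [ɣ].
From [ralɔg] the stem 'tooth' is /ralɔg/; between vowels this yields [ralɔɣi].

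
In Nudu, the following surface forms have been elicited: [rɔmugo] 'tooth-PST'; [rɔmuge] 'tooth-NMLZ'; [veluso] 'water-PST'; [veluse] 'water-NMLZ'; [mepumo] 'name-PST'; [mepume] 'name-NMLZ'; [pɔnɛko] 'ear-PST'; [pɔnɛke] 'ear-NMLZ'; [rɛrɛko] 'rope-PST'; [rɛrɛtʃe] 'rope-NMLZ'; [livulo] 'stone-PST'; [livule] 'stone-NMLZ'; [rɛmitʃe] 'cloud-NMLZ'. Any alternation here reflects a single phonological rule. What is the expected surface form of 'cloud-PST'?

The root 'rope' surfaces as [rɛrɛko] and [rɛrɛtʃe], with a stem-final [k] ~ [tʃ] alternation.
But 'ear' keeps [k] in both environments ([pɔnɛko], [pɔnɛke]), so there is no rule changing /k/ to [tʃ] before the NMLZ suffix.
So /tʃ/ is underlying, and a rule of depalatalization — palato-alveolar /tʃ/ becomes [k] when no front vowel follows — gives [k].
From [rɛmitʃe] the stem 'cloud' is /rɛmitʃ/; when no front vowel follows this yields [rɛmiko].

[rɛmiko]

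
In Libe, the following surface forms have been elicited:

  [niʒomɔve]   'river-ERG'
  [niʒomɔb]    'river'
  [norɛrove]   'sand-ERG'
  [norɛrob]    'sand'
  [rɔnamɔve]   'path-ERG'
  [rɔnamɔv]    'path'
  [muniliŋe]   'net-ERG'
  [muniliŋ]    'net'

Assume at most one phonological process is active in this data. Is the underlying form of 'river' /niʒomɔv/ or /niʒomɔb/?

In [niʒomɔve] and [niʒomɔb] the final segment of 'river' alternates: [v] ~ [b].
The stem 'path' ([rɔnamɔve], [rɔnamɔv]) shows [v] unchanged in both environments, so [v] cannot be basic with [b] derived in isolation.
The alternation reflects intervocalic spirantization: voiced stops become fricatives between vowels. /b/ is underlying.

/niʒomɔb/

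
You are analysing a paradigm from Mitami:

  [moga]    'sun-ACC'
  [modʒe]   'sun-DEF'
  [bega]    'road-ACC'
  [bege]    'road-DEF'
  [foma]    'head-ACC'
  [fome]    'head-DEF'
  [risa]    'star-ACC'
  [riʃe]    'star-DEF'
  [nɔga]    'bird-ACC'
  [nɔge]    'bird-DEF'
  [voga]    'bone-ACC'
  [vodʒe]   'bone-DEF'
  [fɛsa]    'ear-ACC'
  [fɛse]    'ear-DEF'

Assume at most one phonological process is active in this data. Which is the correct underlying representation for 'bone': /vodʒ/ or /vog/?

The root 'bone' surfaces as [voga] and [vodʒe], with a stem-final [g] ~ [dʒ] alternation.
If /g/ were underlying and a rule turned it into [dʒ] before the DEF suffix, 'bird' would also alternate; but it has [g] in both [nɔga] and [nɔge].
Therefore /dʒ/ is basic and [g] is derived by depalatalization (palato-alveolar /dʒ/ and /ʃ/ become [g] and [s] when no front vowel follows).

/vodʒ/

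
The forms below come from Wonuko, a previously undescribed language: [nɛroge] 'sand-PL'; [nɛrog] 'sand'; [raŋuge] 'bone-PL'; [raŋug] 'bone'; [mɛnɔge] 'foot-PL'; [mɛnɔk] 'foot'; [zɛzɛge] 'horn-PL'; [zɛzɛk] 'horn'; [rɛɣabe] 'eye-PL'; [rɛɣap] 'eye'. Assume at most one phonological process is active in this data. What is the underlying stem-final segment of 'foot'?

The stem for 'foot' ends in [g] in [mɛnɔge] but [k] in [mɛnɔk].
The stem 'bone' ([raŋuge], [raŋug]) shows [g] unchanged in both environments, so [g] cannot be basic with [k] derived in isolation.
The underlying segment must be /k/; voiceless stops become voiced between vowels, yielding [g] there.

/k/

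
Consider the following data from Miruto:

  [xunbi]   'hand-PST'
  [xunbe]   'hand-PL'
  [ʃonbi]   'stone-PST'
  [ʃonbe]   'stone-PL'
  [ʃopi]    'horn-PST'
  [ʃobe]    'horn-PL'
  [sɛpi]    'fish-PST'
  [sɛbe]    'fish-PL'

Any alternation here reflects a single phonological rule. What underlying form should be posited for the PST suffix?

/-pi/

The PST suffix surfaces as [-bi] and [-pi], depending on the final segment of the stem.
The PL suffix, which begins with [b], is invariant after every stem; so [b] is not altered by any rule here.
The PST suffix is therefore /-pi/ underlyingly, with post-nasal voicing: voiceless stops become voiced after a nasal.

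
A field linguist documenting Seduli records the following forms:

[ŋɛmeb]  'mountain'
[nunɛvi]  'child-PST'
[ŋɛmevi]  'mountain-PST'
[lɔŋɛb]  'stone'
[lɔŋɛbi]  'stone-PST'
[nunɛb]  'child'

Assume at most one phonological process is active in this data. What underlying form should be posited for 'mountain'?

The root 'mountain' surfaces as [ŋɛmeb] and [ŋɛmevi], with a stem-final [b] ~ [v] alternation.
But 'stone' keeps [b] in both environments ([lɔŋɛb], [lɔŋɛbi]), so there is no rule changing /b/ to [v] before the PST suffix.
Therefore /v/ is basic and [b] is derived by word-final hardening (voiced fricatives become stops word-finally).

/ŋɛmev/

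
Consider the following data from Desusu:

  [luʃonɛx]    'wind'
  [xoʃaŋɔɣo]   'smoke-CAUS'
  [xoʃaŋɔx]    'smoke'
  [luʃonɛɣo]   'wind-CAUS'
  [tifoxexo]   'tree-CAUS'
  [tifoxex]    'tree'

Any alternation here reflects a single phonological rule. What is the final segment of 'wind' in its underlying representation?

/ɣ/

In [luʃonɛɣo] and [luʃonɛx] the final segment of 'wind' alternates: [ɣ] ~ [x].
But 'tree' keeps [x] in both environments ([tifoxexo], [tifoxex]), so there is no rule changing /x/ to [ɣ] before the CAUS suffix.
So /ɣ/ is underlying, and a rule of word-final obstruent devoicing — voiced obstruents become voiceless word-finally — gives [x].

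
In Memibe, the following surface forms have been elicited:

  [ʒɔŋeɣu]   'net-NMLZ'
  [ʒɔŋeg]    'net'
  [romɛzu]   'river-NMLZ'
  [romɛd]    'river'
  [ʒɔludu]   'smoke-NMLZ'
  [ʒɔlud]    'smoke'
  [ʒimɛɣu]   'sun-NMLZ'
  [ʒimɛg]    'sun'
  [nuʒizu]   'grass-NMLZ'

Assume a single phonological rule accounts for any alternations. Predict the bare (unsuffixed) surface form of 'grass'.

The stem for 'river' ends in [z] in [romɛzu] but [d] in [romɛd].
If /d/ were underlying and a rule turned it into [z] before the NMLZ suffix, 'smoke' would also alternate; but it has [d] in both [ʒɔludu] and [ʒɔlud].
The alternation reflects word-final hardening: voiced fricatives become stops word-finally. /z/ is underlying.
From [nuʒizu] the stem 'grass' is /nuʒiz/; word-finally this yields [nuʒid].

[nuʒid]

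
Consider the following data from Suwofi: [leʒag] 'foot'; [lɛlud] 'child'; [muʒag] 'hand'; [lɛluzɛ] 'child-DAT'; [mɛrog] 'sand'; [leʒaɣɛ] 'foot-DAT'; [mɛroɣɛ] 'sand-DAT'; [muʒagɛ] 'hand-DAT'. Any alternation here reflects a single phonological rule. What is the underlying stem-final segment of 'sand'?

In [mɛrog] and [mɛroɣɛ] the final segment of 'sand' alternates: [g] ~ [ɣ].
If /g/ were underlying and a rule turned it into [ɣ] before the DAT suffix, 'hand' would also alternate; but it has [g] in both [muʒag] and [muʒagɛ].
The underlying segment must be /ɣ/; voiced fricatives become stops word-finally, yielding [g] there.

/ɣ/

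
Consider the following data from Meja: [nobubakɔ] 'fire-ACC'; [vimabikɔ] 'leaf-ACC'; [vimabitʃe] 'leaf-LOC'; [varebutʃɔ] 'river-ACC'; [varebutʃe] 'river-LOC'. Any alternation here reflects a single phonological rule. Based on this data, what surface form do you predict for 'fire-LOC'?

[nobubatʃe]

The stem for 'leaf' ends in [k] in [vimabikɔ] but [tʃ] in [vimabitʃe].
If /tʃ/ were underlying and a rule turned it into [k] before the ACC suffix, 'river' would also alternate; but it has [tʃ] in both [varebutʃɔ] and [varebutʃe].
Therefore /k/ is basic and [tʃ] is derived by palatalization before a front vowel (/k/ becomes palato-alveolar [tʃ] before a front vowel).
The one attested form of 'fire', [nobubakɔ], shows underlying /nobubak/. Applying the same rule before a front vowel gives [nobubatʃe].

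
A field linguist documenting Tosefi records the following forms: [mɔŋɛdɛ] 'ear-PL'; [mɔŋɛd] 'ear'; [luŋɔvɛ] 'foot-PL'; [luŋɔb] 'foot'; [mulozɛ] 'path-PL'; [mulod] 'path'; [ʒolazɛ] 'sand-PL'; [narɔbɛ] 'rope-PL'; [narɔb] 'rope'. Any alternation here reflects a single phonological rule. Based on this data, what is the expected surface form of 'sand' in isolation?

[ʒolad]

'path' shows [z] ~ [d] at the end of the stem ([mulozɛ] vs [mulod]).
The stem 'ear' ([mɔŋɛdɛ], [mɔŋɛd]) shows [d] unchanged in both environments, so [d] cannot be basic with [z] derived before the PL suffix.
The underlying segment must be /z/; voiced fricatives become stops word-finally, yielding [d] there.
From [ʒolazɛ] the stem 'sand' is /ʒolaz/; word-finally this yields [ʒolad].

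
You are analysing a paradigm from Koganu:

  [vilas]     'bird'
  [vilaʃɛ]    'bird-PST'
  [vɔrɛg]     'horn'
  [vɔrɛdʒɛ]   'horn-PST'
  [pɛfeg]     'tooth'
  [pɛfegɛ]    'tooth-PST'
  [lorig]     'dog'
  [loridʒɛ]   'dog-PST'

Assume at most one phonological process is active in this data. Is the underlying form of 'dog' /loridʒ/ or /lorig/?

In [lorig] and [loridʒɛ] the final segment of 'dog' alternates: [g] ~ [dʒ].
Compare 'tooth', with invariant [g] in [pɛfeg] and [pɛfegɛ]: an analysis with underlying /g/ and a rule producing [dʒ] before the PST suffix would wrongly predict alternation here too.
The alternation reflects depalatalization: palato-alveolar /dʒ/ and /ʃ/ become [g] and [s] when no front vowel follows. /dʒ/ is underlying.

/loridʒ/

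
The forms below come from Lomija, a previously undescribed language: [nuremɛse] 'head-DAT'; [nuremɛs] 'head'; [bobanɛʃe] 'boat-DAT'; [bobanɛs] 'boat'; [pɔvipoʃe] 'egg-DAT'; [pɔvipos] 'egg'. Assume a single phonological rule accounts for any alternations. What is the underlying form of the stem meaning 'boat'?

The root 'boat' surfaces as [bobanɛʃe] and [bobanɛs], with a stem-final [ʃ] ~ [s] alternation.
But 'head' keeps [s] in both environments ([nuremɛse], [nuremɛs]), so there is no rule changing /s/ to [ʃ] before the DAT suffix.
The alternation reflects depalatalization: palato-alveolar /ʃ/ becomes [s] when no front vowel follows. /ʃ/ is underlying.
Hence 'boat' is /bobanɛʃ/ underlyingly.

/bobanɛʃ/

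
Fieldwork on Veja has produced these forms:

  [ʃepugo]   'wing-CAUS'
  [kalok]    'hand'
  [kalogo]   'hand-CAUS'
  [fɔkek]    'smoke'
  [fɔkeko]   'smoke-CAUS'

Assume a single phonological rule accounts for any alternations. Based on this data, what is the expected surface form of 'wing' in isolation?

The stem for 'hand' ends in [k] in [kalok] but [g] in [kalogo].
But 'smoke' keeps [k] in both environments ([fɔkek], [fɔkeko]), so there is no rule changing /k/ to [g] before the CAUS suffix.
The underlying segment must be /g/; voiced obstruents become voiceless word-finally, yielding [k] there.
From [ʃepugo] the stem 'wing' is /ʃepug/; word-finally this yields [ʃepuk].

[ʃepuk]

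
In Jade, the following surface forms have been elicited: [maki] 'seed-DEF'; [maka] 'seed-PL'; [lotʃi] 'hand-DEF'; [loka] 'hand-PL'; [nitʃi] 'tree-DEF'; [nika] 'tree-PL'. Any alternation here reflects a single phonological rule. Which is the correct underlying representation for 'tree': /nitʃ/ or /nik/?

/nitʃ/

In [nitʃi] and [nika] the final segment of 'tree' alternates: [tʃ] ~ [k].
Compare 'seed', with invariant [k] in [maki] and [maka]: an analysis with underlying /k/ and a rule producing [tʃ] before the DEF suffix would wrongly predict alternation here too.
So /tʃ/ is underlying, and a rule of depalatalization — palato-alveolar /tʃ/ becomes [k] when no front vowel follows — gives [k].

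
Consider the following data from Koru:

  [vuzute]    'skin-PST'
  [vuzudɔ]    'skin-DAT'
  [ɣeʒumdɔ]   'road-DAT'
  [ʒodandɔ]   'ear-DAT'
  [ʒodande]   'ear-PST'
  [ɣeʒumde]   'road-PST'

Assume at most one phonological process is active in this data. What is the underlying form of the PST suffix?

The PST suffix surfaces as [-de] and [-te], depending on the final segment of the stem.
The DAT suffix, which begins with [d], is invariant after every stem; so [d] is not altered by any rule here.
The PST suffix is therefore /-te/ underlyingly, with post-nasal voicing: voiceless stops become voiced after a nasal.

/-te/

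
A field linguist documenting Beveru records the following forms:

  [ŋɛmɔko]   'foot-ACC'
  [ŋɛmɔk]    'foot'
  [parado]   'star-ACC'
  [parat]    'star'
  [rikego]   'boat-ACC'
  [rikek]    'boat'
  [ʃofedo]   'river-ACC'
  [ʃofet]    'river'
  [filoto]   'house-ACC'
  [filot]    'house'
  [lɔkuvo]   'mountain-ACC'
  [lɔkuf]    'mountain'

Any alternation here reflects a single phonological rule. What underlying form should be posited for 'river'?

/ʃofed/

The stem for 'river' ends in [d] in [ʃofedo] but [t] in [ʃofet].
But 'house' keeps [t] in both environments ([filoto], [filot]), so there is no rule changing /t/ to [d] before the ACC suffix.
The alternation reflects word-final obstruent devoicing: voiced obstruents become voiceless word-finally. /d/ is underlying.
So 'river' = /ʃofed/.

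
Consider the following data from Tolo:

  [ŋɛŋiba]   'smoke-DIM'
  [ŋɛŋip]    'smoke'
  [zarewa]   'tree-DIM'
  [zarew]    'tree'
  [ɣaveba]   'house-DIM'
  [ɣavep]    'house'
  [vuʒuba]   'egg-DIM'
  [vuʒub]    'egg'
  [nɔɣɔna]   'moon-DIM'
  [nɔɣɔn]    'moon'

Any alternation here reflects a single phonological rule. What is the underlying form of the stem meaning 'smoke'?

/ŋɛŋip/

'smoke' shows [b] ~ [p] at the end of the stem ([ŋɛŋiba] vs [ŋɛŋip]).
The stem 'egg' ([vuʒuba], [vuʒub]) shows [b] unchanged in both environments, so [b] cannot be basic with [p] derived in isolation.
The alternation reflects intervocalic voicing: voiceless stops become voiced between vowels. /p/ is underlying.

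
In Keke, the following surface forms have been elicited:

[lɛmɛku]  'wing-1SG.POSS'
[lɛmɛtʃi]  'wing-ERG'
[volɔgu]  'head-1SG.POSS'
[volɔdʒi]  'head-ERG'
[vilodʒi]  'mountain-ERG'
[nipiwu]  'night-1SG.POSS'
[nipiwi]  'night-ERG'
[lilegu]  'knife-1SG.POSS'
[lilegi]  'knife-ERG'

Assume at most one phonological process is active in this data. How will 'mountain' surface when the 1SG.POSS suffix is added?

[vilogu]

The stem for 'head' ends in [g] in [volɔgu] but [dʒ] in [volɔdʒi].
The stem 'knife' ([lilegu], [lilegi]) shows [g] unchanged in both environments, so [g] cannot be basic with [dʒ] derived before the ERG suffix.
So /dʒ/ is underlying, and a rule of depalatalization — palato-alveolar /tʃ/ and /dʒ/ become [k] and [g] when no front vowel follows — gives [g].
The one attested form of 'mountain', [vilodʒi], shows underlying /vilodʒ/. Applying the same rule when no front vowel follows gives [vilogu].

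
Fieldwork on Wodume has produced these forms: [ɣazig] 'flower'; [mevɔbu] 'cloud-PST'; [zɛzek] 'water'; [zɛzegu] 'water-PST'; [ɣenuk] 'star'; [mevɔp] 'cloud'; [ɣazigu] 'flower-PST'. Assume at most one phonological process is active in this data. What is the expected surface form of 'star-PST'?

'water' shows [g] ~ [k] at the end of the stem ([zɛzegu] vs [zɛzek]).
But 'flower' keeps [g] in both environments ([ɣazigu], [ɣazig]), so there is no rule changing /g/ to [k] in isolation.
So /k/ is underlying, and a rule of intervocalic voicing — voiceless stops become voiced between vowels — gives [g].
From [ɣenuk] the stem 'star' is /ɣenuk/; between vowels this yields [ɣenugu].

[ɣenugu]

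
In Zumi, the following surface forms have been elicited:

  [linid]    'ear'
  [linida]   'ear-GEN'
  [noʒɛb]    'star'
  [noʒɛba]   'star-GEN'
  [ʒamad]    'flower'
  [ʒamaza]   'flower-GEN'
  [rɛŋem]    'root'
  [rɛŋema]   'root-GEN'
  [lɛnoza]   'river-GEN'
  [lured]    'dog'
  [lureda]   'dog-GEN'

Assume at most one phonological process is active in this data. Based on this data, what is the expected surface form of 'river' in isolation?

[lɛnod]

In [ʒamad] and [ʒamaza] the final segment of 'flower' alternates: [d] ~ [z].
The stem 'dog' ([lured], [lureda]) shows [d] unchanged in both environments, so [d] cannot be basic with [z] derived before the GEN suffix.
Therefore /z/ is basic and [d] is derived by word-final hardening (voiced fricatives become stops word-finally).
The one attested form of 'river', [lɛnoza], shows underlying /lɛnoz/. Applying the same rule word-finally gives [lɛnod].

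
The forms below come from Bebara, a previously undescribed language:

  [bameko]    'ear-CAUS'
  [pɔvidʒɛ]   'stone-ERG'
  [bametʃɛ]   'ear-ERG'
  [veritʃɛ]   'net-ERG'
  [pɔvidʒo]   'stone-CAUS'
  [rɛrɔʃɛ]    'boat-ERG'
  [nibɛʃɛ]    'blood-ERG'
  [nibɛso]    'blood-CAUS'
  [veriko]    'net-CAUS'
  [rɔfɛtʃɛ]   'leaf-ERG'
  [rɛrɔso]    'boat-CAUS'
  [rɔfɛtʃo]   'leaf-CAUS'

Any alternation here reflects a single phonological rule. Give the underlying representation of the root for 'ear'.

/bamek/

In [bametʃɛ] and [bameko] the final segment of 'ear' alternates: [tʃ] ~ [k].
Compare 'leaf', with invariant [tʃ] in [rɔfɛtʃɛ] and [rɔfɛtʃo]: an analysis with underlying /tʃ/ and a rule producing [k] before the CAUS suffix would wrongly predict alternation here too.
Therefore /k/ is basic and [tʃ] is derived by palatalization before a front vowel (/k/ and /s/ become palato-alveolar [tʃ] and [ʃ] before a front vowel).
So 'ear' = /bamek/.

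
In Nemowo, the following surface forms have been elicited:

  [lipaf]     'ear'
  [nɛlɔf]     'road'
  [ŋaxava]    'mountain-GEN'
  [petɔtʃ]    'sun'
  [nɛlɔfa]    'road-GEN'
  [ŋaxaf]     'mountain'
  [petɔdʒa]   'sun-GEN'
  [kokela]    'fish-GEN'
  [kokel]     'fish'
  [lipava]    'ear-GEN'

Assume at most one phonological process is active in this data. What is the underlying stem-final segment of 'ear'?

/v/

'ear' shows [f] ~ [v] at the end of the stem ([lipaf] vs [lipava]).
Compare 'road', with invariant [f] in [nɛlɔf] and [nɛlɔfa]: an analysis with underlying /f/ and a rule producing [v] before the GEN suffix would wrongly predict alternation here too.
Therefore /v/ is basic and [f] is derived by word-final obstruent devoicing (voiced obstruents become voiceless word-finally).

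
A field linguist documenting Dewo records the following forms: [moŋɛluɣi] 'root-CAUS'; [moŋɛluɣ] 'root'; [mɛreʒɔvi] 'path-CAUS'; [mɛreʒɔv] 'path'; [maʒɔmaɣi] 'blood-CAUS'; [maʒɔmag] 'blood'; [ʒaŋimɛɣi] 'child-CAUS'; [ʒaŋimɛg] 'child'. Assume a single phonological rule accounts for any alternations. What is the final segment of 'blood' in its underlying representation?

'blood' shows [ɣ] ~ [g] at the end of the stem ([maʒɔmaɣi] vs [maʒɔmag]).
But 'root' keeps [ɣ] in both environments ([moŋɛluɣi], [moŋɛluɣ]), so there is no rule changing /ɣ/ to [g] in isolation.
Therefore /g/ is basic and [ɣ] is derived by intervocalic spirantization (voiced stops become fricatives between vowels).

/g/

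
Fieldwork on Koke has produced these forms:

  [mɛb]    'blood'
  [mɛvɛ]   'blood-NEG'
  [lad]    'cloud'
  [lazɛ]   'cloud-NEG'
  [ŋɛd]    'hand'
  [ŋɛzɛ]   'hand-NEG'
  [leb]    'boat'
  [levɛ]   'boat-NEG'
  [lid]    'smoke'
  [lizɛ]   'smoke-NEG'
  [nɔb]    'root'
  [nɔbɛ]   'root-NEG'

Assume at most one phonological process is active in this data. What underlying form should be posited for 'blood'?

/mɛv/

In [mɛb] and [mɛvɛ] the final segment of 'blood' alternates: [b] ~ [v].
If /b/ were underlying and a rule turned it into [v] before the NEG suffix, 'root' would also alternate; but it has [b] in both [nɔb] and [nɔbɛ].
The underlying segment must be /v/; voiced fricatives become stops word-finally, yielding [b] there.
So 'blood' = /mɛv/.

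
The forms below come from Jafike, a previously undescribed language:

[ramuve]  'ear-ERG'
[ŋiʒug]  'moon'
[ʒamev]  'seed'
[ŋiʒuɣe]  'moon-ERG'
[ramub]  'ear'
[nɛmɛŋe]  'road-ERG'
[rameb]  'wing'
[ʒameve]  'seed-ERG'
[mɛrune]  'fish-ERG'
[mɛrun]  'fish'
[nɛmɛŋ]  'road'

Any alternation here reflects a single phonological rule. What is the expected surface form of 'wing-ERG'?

The root 'ear' surfaces as [ramub] and [ramuve], with a stem-final [b] ~ [v] alternation.
Compare 'seed', with invariant [v] in [ʒamev] and [ʒameve]: an analysis with underlying /v/ and a rule producing [b] in isolation would wrongly predict alternation here too.
The underlying segment must be /b/; voiced stops become fricatives between vowels, yielding [v] there.
From [rameb] the stem 'wing' is /rameb/; between vowels this yields [rameve].

[rameve]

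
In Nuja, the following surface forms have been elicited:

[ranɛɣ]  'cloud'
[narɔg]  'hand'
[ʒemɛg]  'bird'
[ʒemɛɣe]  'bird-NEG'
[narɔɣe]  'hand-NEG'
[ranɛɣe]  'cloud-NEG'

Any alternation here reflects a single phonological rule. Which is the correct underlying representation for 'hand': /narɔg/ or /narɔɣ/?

/narɔg/

The root 'hand' surfaces as [narɔɣe] and [narɔg], with a stem-final [ɣ] ~ [g] alternation.
If /ɣ/ were underlying and a rule turned it into [g] in isolation, 'cloud' would also alternate; but it has [ɣ] in both [ranɛɣe] and [ranɛɣ].
So /g/ is underlying, and a rule of intervocalic spirantization — voiced stops become fricatives between vowels — gives [ɣ].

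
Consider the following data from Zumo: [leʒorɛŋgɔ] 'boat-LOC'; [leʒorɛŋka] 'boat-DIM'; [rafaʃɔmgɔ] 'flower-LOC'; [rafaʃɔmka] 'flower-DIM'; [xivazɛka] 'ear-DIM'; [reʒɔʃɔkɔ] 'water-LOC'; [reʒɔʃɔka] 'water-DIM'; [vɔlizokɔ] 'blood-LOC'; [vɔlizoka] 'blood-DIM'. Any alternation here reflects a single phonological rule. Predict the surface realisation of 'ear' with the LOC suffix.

[xivazɛkɔ]

The LOC morpheme has two allomorphs, [-gɔ] and [-kɔ].
By contrast the DIM suffix keeps its initial [k] throughout — that segment must be underlying.
So the underlying form is /-gɔ/, and voiced stops become voiceless after a vowel.
After 'ear', which ends in a vowel, the suffix surfaces as [-kɔ], giving [xivazɛkɔ].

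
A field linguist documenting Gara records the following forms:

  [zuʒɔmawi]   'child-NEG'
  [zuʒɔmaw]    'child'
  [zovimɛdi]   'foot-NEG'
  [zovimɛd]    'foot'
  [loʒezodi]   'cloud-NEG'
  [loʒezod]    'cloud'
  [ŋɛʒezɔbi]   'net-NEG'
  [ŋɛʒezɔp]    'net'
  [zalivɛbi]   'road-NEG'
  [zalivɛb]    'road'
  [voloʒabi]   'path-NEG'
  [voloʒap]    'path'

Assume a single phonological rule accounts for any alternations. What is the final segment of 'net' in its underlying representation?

In [ŋɛʒezɔbi] and [ŋɛʒezɔp] the final segment of 'net' alternates: [b] ~ [p].
The stem 'road' ([zalivɛbi], [zalivɛb]) shows [b] unchanged in both environments, so [b] cannot be basic with [p] derived in isolation.
The alternation reflects intervocalic voicing: voiceless stops become voiced between vowels. /p/ is underlying.

/p/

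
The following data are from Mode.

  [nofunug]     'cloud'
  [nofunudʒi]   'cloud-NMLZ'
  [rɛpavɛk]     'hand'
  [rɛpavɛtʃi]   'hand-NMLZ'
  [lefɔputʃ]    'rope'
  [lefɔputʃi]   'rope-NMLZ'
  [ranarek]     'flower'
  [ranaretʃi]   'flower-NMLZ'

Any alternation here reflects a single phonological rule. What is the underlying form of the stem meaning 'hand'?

In [rɛpavɛk] and [rɛpavɛtʃi] the final segment of 'hand' alternates: [k] ~ [tʃ].
Compare 'rope', with invariant [tʃ] in [lefɔputʃ] and [lefɔputʃi]: an analysis with underlying /tʃ/ and a rule producing [k] in isolation would wrongly predict alternation here too.
The alternation reflects palatalization before a front vowel: /k/ and /g/ become palato-alveolar [tʃ] and [dʒ] before a front vowel. /k/ is underlying.

/rɛpavɛk/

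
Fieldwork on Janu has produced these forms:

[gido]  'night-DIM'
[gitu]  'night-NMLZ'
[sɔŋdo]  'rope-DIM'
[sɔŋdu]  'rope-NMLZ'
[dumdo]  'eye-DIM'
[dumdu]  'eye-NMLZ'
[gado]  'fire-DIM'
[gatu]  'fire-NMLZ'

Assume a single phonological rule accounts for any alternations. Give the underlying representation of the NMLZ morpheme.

/-tu/

The NMLZ morpheme has two allomorphs, [-du] and [-tu].
By contrast the DIM suffix keeps its initial [d] throughout — that segment must be underlying.
The NMLZ suffix is therefore /-tu/ underlyingly, with post-nasal voicing: voiceless stops become voiced after a nasal.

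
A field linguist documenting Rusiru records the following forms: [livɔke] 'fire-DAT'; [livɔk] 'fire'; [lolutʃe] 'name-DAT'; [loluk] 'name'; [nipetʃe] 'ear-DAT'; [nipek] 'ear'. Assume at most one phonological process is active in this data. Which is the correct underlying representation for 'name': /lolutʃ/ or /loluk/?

In [lolutʃe] and [loluk] the final segment of 'name' alternates: [tʃ] ~ [k].
If /k/ were underlying and a rule turned it into [tʃ] before the DAT suffix, 'fire' would also alternate; but it has [k] in both [livɔke] and [livɔk].
So /tʃ/ is underlying, and a rule of depalatalization — palato-alveolar /tʃ/ becomes [k] when no front vowel follows — gives [k].

/lolutʃ/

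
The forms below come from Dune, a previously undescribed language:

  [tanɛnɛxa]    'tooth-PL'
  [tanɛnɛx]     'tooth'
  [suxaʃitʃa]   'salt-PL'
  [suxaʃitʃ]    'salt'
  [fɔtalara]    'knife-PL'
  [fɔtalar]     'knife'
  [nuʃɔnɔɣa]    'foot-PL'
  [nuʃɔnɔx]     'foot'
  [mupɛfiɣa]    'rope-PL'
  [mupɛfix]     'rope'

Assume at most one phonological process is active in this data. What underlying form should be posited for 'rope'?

The root 'rope' surfaces as [mupɛfiɣa] and [mupɛfix], with a stem-final [ɣ] ~ [x] alternation.
The stem 'tooth' ([tanɛnɛxa], [tanɛnɛx]) shows [x] unchanged in both environments, so [x] cannot be basic with [ɣ] derived before the PL suffix.
The underlying segment must be /ɣ/; voiced obstruents become voiceless word-finally, yielding [x] there.

/mupɛfiɣ/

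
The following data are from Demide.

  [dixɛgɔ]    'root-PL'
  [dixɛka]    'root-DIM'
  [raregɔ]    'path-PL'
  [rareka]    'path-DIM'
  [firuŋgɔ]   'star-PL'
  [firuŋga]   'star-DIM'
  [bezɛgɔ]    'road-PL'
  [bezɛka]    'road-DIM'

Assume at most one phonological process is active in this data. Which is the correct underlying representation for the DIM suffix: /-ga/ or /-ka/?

/-ka/

The DIM suffix surfaces as [-ga] and [-ka], depending on the final segment of the stem.
By contrast the PL suffix keeps its initial [g] throughout — that segment must be underlying.
The DIM suffix is therefore /-ka/ underlyingly, with post-nasal voicing: voiceless stops become voiced after a nasal.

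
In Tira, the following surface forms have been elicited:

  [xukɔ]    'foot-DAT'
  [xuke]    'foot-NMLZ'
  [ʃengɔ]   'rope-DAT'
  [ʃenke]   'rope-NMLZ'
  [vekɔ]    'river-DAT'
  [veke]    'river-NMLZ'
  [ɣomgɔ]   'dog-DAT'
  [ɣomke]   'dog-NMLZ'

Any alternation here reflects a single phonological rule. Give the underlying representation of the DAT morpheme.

/-gɔ/

The DAT suffix surfaces as [-gɔ] and [-kɔ], depending on the final segment of the stem.
The NMLZ suffix, which begins with [k], is invariant after every stem; so [k] is not altered by any rule here.
The DAT suffix is therefore /-gɔ/ underlyingly, with post-vocalic devoicing: voiced stops become voiceless after a vowel.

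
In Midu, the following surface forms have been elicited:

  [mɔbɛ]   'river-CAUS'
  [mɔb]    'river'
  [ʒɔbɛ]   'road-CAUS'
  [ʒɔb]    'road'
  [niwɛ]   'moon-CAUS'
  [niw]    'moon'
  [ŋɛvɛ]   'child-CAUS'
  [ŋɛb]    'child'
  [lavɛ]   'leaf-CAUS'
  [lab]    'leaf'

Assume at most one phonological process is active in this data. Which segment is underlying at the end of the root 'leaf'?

In [lavɛ] and [lab] the final segment of 'leaf' alternates: [v] ~ [b].
If /b/ were underlying and a rule turned it into [v] before the CAUS suffix, 'river' would also alternate; but it has [b] in both [mɔbɛ] and [mɔb].
The alternation reflects word-final hardening: voiced fricatives become stops word-finally. /v/ is underlying.

/v/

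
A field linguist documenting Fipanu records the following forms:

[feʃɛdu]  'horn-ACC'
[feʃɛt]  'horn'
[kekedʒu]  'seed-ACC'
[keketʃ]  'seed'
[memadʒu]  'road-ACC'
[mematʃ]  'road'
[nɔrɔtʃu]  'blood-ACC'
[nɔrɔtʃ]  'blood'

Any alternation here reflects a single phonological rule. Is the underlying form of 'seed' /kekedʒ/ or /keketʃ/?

/kekedʒ/

The stem for 'seed' ends in [dʒ] in [kekedʒu] but [tʃ] in [keketʃ].
But 'blood' keeps [tʃ] in both environments ([nɔrɔtʃu], [nɔrɔtʃ]), so there is no rule changing /tʃ/ to [dʒ] before the ACC suffix.
The underlying segment must be /dʒ/; voiced obstruents become voiceless word-finally, yielding [tʃ] there.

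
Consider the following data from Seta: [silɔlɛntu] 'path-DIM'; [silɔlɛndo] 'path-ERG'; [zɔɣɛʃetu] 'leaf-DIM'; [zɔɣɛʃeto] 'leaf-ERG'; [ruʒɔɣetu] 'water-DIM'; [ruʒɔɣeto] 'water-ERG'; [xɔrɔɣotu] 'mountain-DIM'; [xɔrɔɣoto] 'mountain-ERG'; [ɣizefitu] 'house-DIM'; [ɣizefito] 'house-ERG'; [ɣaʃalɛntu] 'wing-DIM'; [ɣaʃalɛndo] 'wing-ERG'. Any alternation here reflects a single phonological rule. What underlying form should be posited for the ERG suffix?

/-do/

The ERG morpheme has two allomorphs, [-do] and [-to].
By contrast the DIM suffix keeps its initial [t] throughout — that segment must be underlying.
So the underlying form is /-do/, and voiced stops become voiceless after a vowel.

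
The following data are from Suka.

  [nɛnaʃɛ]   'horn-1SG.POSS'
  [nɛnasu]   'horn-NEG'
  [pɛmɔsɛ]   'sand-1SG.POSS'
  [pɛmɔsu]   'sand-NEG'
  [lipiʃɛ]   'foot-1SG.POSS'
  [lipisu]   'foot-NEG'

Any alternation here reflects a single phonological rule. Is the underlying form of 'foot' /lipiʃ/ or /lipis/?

/lipiʃ/

'foot' shows [ʃ] ~ [s] at the end of the stem ([lipiʃɛ] vs [lipisu]).
The stem 'sand' ([pɛmɔsɛ], [pɛmɔsu]) shows [s] unchanged in both environments, so [s] cannot be basic with [ʃ] derived before the 1SG.POSS suffix.
The underlying segment must be /ʃ/; palato-alveolar /ʃ/ becomes [s] when no front vowel follows, yielding [s] there.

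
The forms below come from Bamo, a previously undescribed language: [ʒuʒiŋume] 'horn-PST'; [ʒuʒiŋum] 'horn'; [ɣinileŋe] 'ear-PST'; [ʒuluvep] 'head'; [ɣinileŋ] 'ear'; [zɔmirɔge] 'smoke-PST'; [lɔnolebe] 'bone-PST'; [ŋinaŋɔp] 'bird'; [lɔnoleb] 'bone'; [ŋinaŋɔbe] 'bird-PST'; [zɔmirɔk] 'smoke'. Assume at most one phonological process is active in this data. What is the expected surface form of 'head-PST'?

[ʒuluvebe]

The root 'bird' surfaces as [ŋinaŋɔbe] and [ŋinaŋɔp], with a stem-final [b] ~ [p] alternation.
Compare 'bone', with invariant [b] in [lɔnolebe] and [lɔnoleb]: an analysis with underlying /b/ and a rule producing [p] in isolation would wrongly predict alternation here too.
So /p/ is underlying, and a rule of intervocalic voicing — voiceless stops become voiced between vowels — gives [b].
The one attested form of 'head', [ʒuluvep], shows underlying /ʒuluvep/. Applying the same rule between vowels gives [ʒuluvebe].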